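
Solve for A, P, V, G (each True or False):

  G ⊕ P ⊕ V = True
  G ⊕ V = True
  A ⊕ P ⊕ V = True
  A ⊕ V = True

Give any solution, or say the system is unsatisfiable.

A: True; P: False; V: False; G: True

G ⊕ P ⊕ V = T ⊕ F ⊕ F = True ✓
G ⊕ V = T ⊕ F = True ✓
A ⊕ P ⊕ V = T ⊕ F ⊕ F = True ✓
A ⊕ V = T ⊕ F = True ✓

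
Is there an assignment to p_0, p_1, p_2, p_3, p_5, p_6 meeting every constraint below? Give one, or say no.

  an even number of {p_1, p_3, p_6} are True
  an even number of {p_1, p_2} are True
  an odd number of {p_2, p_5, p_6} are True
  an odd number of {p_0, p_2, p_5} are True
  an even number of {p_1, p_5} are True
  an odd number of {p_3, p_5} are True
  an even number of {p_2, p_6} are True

p_0 = True, p_1 = True, p_2 = True, p_3 = False, p_5 = True, p_6 = True

{p_1, p_3, p_6}: 2 true → even ✓
{p_1, p_2}: 2 true → even ✓
{p_2, p_5, p_6}: 3 true → odd ✓
{p_0, p_2, p_5}: 3 true → odd ✓
{p_1, p_5}: 2 true → even ✓
{p_3, p_5}: 1 true → odd ✓
{p_2, p_6}: 2 true → even ✓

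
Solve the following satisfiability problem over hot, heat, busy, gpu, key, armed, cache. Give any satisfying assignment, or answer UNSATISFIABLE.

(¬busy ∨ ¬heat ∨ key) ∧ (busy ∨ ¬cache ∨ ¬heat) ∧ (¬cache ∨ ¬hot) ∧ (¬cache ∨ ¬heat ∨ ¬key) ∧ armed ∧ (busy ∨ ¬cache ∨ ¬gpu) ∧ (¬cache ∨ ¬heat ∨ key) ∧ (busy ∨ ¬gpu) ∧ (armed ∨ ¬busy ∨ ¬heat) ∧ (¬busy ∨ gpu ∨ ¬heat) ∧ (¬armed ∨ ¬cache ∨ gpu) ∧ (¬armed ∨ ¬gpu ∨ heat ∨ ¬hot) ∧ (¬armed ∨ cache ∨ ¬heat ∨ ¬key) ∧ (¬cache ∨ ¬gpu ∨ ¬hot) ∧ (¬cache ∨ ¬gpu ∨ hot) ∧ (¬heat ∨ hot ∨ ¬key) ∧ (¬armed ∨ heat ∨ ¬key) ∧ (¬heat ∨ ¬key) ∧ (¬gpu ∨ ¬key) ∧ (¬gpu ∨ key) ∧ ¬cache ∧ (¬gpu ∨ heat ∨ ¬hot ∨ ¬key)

hot=T; heat=T; busy=F; gpu=F; key=F; armed=T; cache=F

Unit clause (armed) forces armed = True.
Unit clause (¬cache) forces cache = False.
Set hot = True.
Set heat = True.
  then (¬armed ∨ cache ∨ ¬heat ∨ ¬key) forces key = False.
  then (¬gpu ∨ key) forces gpu = False.
  then (¬busy ∨ ¬heat ∨ key) forces busy = False.
All clauses satisfied.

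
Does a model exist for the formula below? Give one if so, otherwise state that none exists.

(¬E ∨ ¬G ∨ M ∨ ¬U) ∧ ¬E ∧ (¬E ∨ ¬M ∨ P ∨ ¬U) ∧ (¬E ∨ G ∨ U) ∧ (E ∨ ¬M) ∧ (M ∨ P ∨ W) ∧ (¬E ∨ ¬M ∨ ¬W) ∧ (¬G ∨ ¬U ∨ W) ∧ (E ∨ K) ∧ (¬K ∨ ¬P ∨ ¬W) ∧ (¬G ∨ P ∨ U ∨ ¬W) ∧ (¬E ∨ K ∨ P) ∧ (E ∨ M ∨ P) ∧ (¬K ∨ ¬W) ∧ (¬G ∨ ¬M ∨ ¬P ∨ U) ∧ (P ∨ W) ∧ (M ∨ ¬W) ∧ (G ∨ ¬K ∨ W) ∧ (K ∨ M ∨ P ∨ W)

P = True, G = True, U = False, W = False, K = True, E = False, M = False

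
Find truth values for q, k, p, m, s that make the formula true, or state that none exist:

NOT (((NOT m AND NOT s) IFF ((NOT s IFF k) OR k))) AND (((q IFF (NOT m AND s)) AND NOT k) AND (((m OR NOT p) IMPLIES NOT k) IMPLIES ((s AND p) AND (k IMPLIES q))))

q=F; k=F; p=T; m=T; s=T

  NOT (((NOT m AND NOT s) IFF ((NOT s IFF k) OR k))) = True
    (NOT m AND NOT s) IFF ((NOT s IFF k) OR k) = False
      NOT m AND NOT s = False
        NOT m = False
        NOT s = False
      (NOT s IFF k) OR k = True
        NOT s IFF k = True
          NOT s = False
  ((q IFF (NOT m AND s)) AND NOT k) AND (((m OR NOT p) IMPLIES NOT k) IMPLIES ((s AND p) AND (k IMPLIES q))) = True
    (q IFF (NOT m AND s)) AND NOT k = True
      q IFF (NOT m AND s) = True
        NOT m AND s = False
          NOT m = False
      NOT k = True
    ((m OR NOT p) IMPLIES NOT k) IMPLIES ((s AND p) AND (k IMPLIES q)) = True
      (m OR NOT p) IMPLIES NOT k = True
        m OR NOT p = True
          NOT p = False
        NOT k = True
      (s AND p) AND (k IMPLIES q) = True
        s AND p = True
        k IMPLIES q = True
Both conjuncts True, so the formula holds.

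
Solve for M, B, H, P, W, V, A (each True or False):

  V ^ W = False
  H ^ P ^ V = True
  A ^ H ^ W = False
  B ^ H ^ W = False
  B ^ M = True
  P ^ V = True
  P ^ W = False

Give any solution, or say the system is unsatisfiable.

Unsatisfiable — no assignment works.

Adding constraints 1, 6, 7 mod 2: every variable appears an even number of times on the left, so the left side is 0.
But the right sides sum to 1 (mod 2). 0 ≠ 1 — the system is inconsistent.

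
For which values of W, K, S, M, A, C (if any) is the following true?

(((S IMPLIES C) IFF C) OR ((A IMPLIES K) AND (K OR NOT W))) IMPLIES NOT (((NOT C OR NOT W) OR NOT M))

W=T, K=T, S=T, M=T, A=F, C=T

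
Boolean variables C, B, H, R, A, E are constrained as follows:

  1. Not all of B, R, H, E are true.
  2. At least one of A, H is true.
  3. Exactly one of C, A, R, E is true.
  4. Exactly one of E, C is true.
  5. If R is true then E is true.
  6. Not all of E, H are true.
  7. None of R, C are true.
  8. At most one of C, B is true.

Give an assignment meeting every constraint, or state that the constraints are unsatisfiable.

Case C = True:
  Constraint (7) is violated (C=T) — contradiction.
Case C = False:
  (4) with C=F forces E = True.
  (3) with E=T forces A = False.
  (2) with A=F forces H = True.
  Constraint (6) is violated (E=T, H=T) — contradiction.
Both cases fail — unsatisfiable.

UNSATISFIABLE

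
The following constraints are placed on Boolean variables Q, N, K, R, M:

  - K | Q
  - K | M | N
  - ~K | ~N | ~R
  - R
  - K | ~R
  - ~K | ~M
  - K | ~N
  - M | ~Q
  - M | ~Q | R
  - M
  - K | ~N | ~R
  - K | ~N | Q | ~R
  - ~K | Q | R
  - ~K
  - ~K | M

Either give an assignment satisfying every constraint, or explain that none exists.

Unsatisfiable — no assignment works.

Case R = True:
  (K | ~R) forces K = True.
  Clause (~K) is falsified — contradiction.
Case R = False:
  Clause (R) is falsified — contradiction.
Both cases fail, so the formula is unsatisfiable.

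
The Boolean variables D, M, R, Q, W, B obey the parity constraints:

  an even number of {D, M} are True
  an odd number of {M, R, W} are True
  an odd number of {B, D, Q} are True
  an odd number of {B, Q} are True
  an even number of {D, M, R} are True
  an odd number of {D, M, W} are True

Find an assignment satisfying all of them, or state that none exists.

D=F; M=F; R=F; Q=T; W=T; B=F

{D, M}: 0 true → even ✓
{M, R, W}: 1 true → odd ✓
{B, D, Q}: 1 true → odd ✓
{B, Q}: 1 true → odd ✓
{D, M, R}: 0 true → even ✓
{D, M, W}: 1 true → odd ✓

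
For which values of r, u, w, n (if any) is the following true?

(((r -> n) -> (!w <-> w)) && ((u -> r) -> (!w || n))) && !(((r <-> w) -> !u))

Case u = True: the formula simplifies to (((r -> n) -> (!w <-> w)) && (r -> (!w || n))) && !(!((r <-> w))).
  w = True: simplifies to (!((r -> n)) && (r -> n)) && !(!r).
    r = True: simplifies to !n && n.
      n = True: the conjunct !n is False.
      n = False: the conjunct n is False.
    r = False: the conjunct !((r -> n)) becomes !((False -> n)) = False.
  w = False: simplifies to !((r -> n)) && !(!(!r)).
    r = True: the conjunct !(!(!r)) becomes !(!False) = False.
    r = False: the conjunct !((r -> n)) becomes !((False -> n)) = False.
Case u = False: the conjunct !(((r <-> w) -> !u)) becomes !(((r <-> w) -> True)) = False.
Both cases fail — unsatisfiable.

Unsatisfiable — no assignment works.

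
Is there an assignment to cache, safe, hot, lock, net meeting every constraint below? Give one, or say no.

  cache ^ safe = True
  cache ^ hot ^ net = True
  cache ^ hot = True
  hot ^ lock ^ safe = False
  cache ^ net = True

cache: True, safe: False, hot: False, lock: False, net: False

cache ^ safe = T ^ F = True ✓
cache ^ hot ^ net = T ^ F ^ F = True ✓
cache ^ hot = T ^ F = True ✓
hot ^ lock ^ safe = F ^ F ^ F = False ✓
cache ^ net = T ^ F = True ✓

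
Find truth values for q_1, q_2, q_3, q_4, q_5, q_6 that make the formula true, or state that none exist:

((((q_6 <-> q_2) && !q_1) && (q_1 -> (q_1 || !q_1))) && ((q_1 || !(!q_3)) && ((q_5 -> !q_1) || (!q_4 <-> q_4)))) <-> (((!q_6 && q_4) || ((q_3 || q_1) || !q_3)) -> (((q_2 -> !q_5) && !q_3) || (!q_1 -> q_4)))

q_1: False, q_2: False, q_3: True, q_4: False, q_5: True, q_6: True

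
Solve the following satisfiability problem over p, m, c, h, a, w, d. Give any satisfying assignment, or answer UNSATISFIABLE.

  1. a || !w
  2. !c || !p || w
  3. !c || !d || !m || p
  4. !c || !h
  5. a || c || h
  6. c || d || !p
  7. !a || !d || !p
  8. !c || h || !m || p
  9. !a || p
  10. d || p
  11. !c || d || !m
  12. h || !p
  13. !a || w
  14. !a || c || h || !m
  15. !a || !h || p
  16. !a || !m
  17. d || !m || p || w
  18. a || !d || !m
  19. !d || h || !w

p = True, m = False, c = False, h = True, a = False, w = False, d = True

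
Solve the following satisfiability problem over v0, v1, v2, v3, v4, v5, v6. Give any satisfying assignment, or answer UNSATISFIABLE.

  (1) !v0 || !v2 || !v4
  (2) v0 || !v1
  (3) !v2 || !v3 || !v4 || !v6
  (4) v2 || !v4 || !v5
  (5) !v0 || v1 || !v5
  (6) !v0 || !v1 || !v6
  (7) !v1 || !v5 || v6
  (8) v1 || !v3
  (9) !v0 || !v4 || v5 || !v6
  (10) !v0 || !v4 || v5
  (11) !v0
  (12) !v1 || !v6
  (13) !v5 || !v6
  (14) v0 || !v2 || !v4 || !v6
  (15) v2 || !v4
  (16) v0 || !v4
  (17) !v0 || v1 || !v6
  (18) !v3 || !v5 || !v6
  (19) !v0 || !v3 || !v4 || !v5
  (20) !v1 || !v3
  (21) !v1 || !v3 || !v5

Unit clause (!v0) forces v0 = False.
In (v0 || !v4) only !v4 is left, so v4 = False.
In (v0 || !v1) only !v1 is left, so v1 = False.
In (v1 || !v3) only !v3 is left, so v3 = False.
Set v2 = False.
Set v5 = True.
  then (!v5 || !v6) forces v6 = False.
All clauses satisfied.

v0: False; v1: False; v2: False; v3: False; v4: False; v5: True; v6: False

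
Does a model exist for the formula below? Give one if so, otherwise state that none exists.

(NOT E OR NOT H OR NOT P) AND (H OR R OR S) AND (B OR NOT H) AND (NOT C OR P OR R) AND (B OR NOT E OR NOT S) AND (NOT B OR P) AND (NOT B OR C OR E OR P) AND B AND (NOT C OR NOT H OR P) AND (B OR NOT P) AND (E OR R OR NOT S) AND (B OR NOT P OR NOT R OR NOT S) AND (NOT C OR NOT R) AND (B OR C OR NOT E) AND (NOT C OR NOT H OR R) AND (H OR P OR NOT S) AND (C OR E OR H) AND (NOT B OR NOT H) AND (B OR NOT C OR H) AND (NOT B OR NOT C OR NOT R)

Unit clause (B) forces B = True.
In (NOT B OR NOT H) only NOT H is left, so H = False.
In (NOT B OR P) only P is left, so P = True.
Set R = True.
  then (NOT C OR NOT R) forces C = False.
  then (C OR E OR H) forces E = True.
Set S = False.
All clauses satisfied.

B = True; R = True; C = False; S = False; E = True; P = True; H = False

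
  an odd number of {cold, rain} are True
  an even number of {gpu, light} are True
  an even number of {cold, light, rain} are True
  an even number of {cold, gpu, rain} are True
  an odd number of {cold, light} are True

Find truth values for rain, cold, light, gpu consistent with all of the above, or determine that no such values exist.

rain = True, cold = False, light = True, gpu = True

{cold, rain}: 1 true → odd ✓
{gpu, light}: 2 true → even ✓
{cold, light, rain}: 2 true → even ✓
{cold, gpu, rain}: 2 true → even ✓
{cold, light}: 1 true → odd ✓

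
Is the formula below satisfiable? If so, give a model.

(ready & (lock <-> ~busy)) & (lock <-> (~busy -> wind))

wind = True, lock = True, busy = False, ready = True

  ready & (lock <-> ~busy) = True
    lock <-> ~busy = True
      ~busy = True
  lock <-> (~busy -> wind) = True
    ~busy -> wind = True
      ~busy = True
Both conjuncts True, so the formula holds.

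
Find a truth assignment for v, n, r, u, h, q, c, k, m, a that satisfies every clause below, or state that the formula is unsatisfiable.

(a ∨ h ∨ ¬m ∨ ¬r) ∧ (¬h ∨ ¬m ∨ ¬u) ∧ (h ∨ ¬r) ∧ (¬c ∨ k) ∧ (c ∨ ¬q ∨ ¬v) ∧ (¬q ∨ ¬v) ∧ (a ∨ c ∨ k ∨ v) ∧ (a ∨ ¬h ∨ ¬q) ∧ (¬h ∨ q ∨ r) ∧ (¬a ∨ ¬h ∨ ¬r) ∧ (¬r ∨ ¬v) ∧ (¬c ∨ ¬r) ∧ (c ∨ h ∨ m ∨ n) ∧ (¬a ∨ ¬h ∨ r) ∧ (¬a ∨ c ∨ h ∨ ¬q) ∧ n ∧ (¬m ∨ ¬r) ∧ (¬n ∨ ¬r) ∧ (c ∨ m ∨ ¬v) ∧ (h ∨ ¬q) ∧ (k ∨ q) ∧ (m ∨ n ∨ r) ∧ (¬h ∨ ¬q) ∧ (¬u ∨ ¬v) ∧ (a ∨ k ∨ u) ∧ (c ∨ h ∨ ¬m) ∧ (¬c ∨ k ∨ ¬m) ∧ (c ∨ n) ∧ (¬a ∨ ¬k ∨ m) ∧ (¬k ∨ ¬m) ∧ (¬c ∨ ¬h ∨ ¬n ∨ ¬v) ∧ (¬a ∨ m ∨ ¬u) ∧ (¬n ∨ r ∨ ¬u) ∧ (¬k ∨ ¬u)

v = False, n = True, r = False, u = False, h = False, q = False, c = False, k = True, m = False, a = False

Unit clause (n) forces n = True.
In (¬n ∨ ¬r) only ¬r is left, so r = False.
In (¬n ∨ r ∨ ¬u) only ¬u is left, so u = False.
Set v = False.
Set h = False.
  then (h ∨ ¬q) forces q = False.
  then (k ∨ q) forces k = True.
  then (¬k ∨ ¬m) forces m = False.
  then (¬a ∨ ¬k ∨ m) forces a = False.
Set c = False.
All clauses satisfied.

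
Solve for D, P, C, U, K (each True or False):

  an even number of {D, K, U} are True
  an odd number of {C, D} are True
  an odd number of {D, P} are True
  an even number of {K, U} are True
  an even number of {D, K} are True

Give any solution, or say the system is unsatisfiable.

D = False; P = True; C = True; U = False; K = False

{D, K, U}: 0 true → even ✓
{C, D}: 1 true → odd ✓
{D, P}: 1 true → odd ✓
{K, U}: 0 true → even ✓
{D, K}: 0 true → even ✓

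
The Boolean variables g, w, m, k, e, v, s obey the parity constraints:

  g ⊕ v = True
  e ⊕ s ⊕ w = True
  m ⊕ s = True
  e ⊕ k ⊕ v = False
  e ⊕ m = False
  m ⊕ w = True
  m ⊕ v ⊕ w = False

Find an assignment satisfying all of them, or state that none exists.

g = False, w = False, m = True, k = False, e = True, v = True, s = False

g ⊕ v = F ⊕ T = True ✓
e ⊕ s ⊕ w = T ⊕ F ⊕ F = True ✓
m ⊕ s = T ⊕ F = True ✓
e ⊕ k ⊕ v = T ⊕ F ⊕ T = False ✓
e ⊕ m = T ⊕ T = False ✓
m ⊕ w = T ⊕ F = True ✓
m ⊕ v ⊕ w = T ⊕ T ⊕ F = False ✓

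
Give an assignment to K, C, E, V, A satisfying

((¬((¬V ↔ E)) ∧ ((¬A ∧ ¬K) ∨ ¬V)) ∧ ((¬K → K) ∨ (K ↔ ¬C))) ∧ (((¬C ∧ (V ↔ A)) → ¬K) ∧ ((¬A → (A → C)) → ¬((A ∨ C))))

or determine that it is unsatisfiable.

Unsatisfiable — no assignment works.

Case A = True: the conjunct (¬A → (A → C)) → ¬((A ∨ C)) becomes (False → C) → ¬True = False.
Case A = False: the formula simplifies to ((¬((¬V ↔ E)) ∧ (¬K ∨ ¬V)) ∧ ((¬K → K) ∨ (K ↔ ¬C))) ∧ (((¬C ∧ ¬V) → ¬K) ∧ ¬C).
  C = True: the conjunct ¬C is False.
  C = False: simplifies to ((¬((¬V ↔ E)) ∧ (¬K ∨ ¬V)) ∧ ((¬K → K) ∨ K)) ∧ (¬V → ¬K).
    K = True: simplifies to (¬((¬V ↔ E)) ∧ ¬V) ∧ V.
      V = True: the conjunct ¬V is False.
      V = False: the conjunct V is False.
    K = False: the conjunct (¬K → K) ∨ K becomes (True → False) ∨ False = False.
Both cases fail — unsatisfiable.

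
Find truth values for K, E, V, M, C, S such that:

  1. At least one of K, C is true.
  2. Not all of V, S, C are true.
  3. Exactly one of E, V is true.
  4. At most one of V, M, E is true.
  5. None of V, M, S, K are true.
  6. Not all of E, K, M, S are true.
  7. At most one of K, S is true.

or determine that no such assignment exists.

K: False, E: True, V: False, M: False, C: True, S: False

  (1) {K, C}: 1 true — at least one ✓
  (2) {V, S, C}: 1/3 true — not all ✓
  (3) {E, V}: 1 true — exactly one ✓
  (4) {V, M, E}: 1 true — at most one ✓
  (5) {V, M, S, K}: 0 true — none ✓
  (6) {E, K, M, S}: 1/4 true — not all ✓
  (7) {K, S}: 0 true — at most one ✓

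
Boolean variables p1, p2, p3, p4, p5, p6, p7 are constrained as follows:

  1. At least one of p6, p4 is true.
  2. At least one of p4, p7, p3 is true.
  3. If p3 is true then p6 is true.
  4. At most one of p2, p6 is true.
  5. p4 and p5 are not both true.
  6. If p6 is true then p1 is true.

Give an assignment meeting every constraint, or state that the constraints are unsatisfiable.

p1: True, p2: True, p3: False, p4: True, p5: False, p6: False, p7: False

  (1) {p6, p4}: 1 true — at least one ✓
  (2) {p4, p7, p3}: 1 true — at least one ✓
  (3) p3=F ⇒ p6: vacuous ✓
  (4) {p2, p6}: 1 true — at most one ✓
  (5) p4=T, p5=F — not both ✓
  (6) p6=F ⇒ p1: vacuous ✓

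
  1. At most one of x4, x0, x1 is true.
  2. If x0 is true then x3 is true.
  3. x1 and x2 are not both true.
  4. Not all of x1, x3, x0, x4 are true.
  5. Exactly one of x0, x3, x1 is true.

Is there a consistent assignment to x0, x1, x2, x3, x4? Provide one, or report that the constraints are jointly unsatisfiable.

x0=F, x1=F, x2=F, x3=T, x4=T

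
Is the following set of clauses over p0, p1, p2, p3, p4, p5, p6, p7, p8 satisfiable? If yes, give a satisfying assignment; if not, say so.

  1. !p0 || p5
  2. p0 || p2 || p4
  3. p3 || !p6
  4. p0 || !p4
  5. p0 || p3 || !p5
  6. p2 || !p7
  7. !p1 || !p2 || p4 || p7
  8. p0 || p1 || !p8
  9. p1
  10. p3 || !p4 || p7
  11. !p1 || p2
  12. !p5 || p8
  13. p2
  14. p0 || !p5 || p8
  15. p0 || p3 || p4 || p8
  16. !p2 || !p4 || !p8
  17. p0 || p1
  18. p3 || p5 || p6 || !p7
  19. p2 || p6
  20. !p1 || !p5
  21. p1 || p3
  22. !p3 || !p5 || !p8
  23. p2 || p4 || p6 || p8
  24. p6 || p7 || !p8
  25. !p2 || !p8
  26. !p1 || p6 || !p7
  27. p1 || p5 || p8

Unit clause (p1) forces p1 = True.
In (!p1 || p2) only p2 is left, so p2 = True.
In (!p1 || !p5) only !p5 is left, so p5 = False.
In (!p2 || !p8) only !p8 is left, so p8 = False.
In (!p0 || p5) only !p0 is left, so p0 = False.
In (p0 || !p4) only !p4 is left, so p4 = False.
In (!p1 || !p2 || p4 || p7) only p7 is left, so p7 = True.
In (p0 || p3 || p4 || p8) only p3 is left, so p3 = True.
In (!p1 || p6 || !p7) only p6 is left, so p6 = True.
All clauses satisfied.

p0=F; p1=T; p2=T; p3=T; p4=F; p5=F; p6=T; p7=T; p8=F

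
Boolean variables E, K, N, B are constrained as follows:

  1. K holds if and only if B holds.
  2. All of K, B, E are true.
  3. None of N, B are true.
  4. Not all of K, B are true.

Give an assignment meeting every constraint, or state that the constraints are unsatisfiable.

Case B = True:
  Constraint (3) is violated (B=T) — contradiction.
Case B = False:
  Constraint (2) is violated (B=F) — contradiction.
Both cases fail — unsatisfiable.

The formula is unsatisfiable.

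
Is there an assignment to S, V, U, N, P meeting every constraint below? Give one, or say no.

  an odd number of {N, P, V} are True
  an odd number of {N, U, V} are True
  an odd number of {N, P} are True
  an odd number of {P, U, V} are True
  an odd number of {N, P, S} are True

Adding constraints 2, 3, 4 mod 2: every variable appears an even number of times on the left, so the left side is 0.
But the right sides sum to 1 (mod 2). 0 ≠ 1 — the system is inconsistent.

Unsatisfiable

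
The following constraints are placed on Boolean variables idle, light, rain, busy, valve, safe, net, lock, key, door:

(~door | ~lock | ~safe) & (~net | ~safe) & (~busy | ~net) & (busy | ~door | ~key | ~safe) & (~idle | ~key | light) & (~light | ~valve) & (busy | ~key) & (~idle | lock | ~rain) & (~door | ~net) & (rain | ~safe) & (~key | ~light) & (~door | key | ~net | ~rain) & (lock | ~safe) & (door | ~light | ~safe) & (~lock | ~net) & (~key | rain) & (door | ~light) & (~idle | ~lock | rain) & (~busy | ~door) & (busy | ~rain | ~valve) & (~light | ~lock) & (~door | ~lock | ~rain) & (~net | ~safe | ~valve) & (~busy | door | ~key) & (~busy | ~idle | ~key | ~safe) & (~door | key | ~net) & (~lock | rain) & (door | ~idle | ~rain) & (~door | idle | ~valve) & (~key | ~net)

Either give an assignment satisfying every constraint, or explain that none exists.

Set idle = False.
Set light = False.
Set rain = False.
  then (rain | ~safe) forces safe = False.
  then (~key | rain) forces key = False.
  then (~lock | rain) forces lock = False.
Set busy = False.
Set valve = False.
Set net = True.
  then (~door | ~net) forces door = False.
All clauses satisfied.

idle: False, light: False, rain: False, busy: False, valve: False, safe: False, net: True, lock: False, key: False, door: False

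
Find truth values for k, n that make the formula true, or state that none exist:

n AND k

k: True, n: True

Both conjuncts True, so the formula holds.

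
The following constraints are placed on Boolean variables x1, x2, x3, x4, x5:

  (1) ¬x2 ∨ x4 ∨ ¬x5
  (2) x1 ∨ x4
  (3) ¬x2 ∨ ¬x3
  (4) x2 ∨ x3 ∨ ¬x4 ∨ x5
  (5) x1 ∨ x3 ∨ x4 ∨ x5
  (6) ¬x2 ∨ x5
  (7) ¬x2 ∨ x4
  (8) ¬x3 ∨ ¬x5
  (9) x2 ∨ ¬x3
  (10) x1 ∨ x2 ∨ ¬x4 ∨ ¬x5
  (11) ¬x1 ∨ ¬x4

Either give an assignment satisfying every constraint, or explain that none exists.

x1 = False, x2 = True, x3 = False, x4 = True, x5 = True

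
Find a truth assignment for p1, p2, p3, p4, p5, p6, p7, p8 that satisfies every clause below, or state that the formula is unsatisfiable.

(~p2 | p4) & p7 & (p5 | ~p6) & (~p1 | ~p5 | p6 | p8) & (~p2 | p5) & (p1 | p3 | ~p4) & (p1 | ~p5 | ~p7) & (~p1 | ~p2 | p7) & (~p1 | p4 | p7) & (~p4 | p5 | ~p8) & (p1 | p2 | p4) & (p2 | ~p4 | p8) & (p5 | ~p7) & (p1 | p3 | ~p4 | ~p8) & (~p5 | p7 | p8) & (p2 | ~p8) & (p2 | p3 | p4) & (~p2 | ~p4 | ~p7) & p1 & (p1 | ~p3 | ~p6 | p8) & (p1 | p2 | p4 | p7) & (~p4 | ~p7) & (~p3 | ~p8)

Unit clause (p7) forces p7 = True.
In (p5 | ~p7) only p5 is left, so p5 = True.
Unit clause (p1) forces p1 = True.
In (~p4 | ~p7) only ~p4 is left, so p4 = False.
In (~p2 | p4) only ~p2 is left, so p2 = False.
In (p2 | ~p8) only ~p8 is left, so p8 = False.
In (p2 | p3 | p4) only p3 is left, so p3 = True.
In (~p1 | ~p5 | p6 | p8) only p6 is left, so p6 = True.
All clauses satisfied.

p1 = True, p2 = False, p3 = True, p4 = False, p5 = True, p6 = True, p7 = True, p8 = False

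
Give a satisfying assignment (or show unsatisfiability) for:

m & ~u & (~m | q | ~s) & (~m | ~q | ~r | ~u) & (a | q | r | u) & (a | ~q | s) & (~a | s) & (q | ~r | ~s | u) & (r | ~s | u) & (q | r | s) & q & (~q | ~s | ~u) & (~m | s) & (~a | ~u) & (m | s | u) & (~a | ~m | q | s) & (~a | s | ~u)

r: True, m: True, u: False, s: True, a: True, q: True

Unit clause (m) forces m = True.
Unit clause (~u) forces u = False.
Unit clause (q) forces q = True.
In (~m | s) only s is left, so s = True.
In (r | ~s | u) only r is left, so r = True.
Set a = True.
All clauses satisfied.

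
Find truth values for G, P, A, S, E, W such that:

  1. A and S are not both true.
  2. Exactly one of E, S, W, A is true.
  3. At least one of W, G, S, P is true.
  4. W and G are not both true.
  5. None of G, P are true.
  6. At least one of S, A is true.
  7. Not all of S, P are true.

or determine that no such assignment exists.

G: False; P: False; A: False; S: True; E: False; W: False

  (1) A=F, S=T — not both ✓
  (2) {E, S, W, A}: 1 true — exactly one ✓
  (3) {W, G, S, P}: 1 true — at least one ✓
  (4) W=F, G=F — not both ✓
  (5) {G, P}: 0 true — none ✓
  (6) {S, A}: 1 true — at least one ✓
  (7) {S, P}: 1/2 true — not all ✓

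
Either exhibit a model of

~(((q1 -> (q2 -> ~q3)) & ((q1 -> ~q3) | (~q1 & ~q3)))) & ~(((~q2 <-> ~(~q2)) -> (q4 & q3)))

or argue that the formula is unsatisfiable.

The conjunct ~(((~q2 <-> ~(~q2)) -> (q4 & q3))) is unsatisfiable on its own:
  q2=F, q3=F, q4=F: evaluates to False.
  q2=F, q3=F, q4=T: evaluates to False.
  q2=F, q3=T, q4=F: evaluates to False.
  q2=F, q3=T, q4=T: evaluates to False.
  q2=T, q3=F, q4=F: evaluates to False.
  q2=T, q3=F, q4=T: evaluates to False.
  q2=T, q3=T, q4=F: evaluates to False.
  q2=T, q3=T, q4=T: evaluates to False.
So the whole conjunction is unsatisfiable.

No satisfying assignment exists.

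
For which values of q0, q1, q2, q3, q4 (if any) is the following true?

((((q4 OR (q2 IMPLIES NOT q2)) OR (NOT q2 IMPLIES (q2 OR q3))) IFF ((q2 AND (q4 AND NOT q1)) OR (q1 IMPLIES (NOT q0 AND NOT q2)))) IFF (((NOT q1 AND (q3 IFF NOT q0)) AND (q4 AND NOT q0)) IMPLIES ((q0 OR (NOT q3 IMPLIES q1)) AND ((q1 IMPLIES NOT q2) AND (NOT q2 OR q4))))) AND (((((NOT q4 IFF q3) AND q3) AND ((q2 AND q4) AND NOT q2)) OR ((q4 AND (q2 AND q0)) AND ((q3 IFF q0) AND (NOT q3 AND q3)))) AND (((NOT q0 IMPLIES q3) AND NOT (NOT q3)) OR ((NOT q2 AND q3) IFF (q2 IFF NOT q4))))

Unsatisfiable

The conjunct (((NOT q4 IFF q3) AND q3) AND ((q2 AND q4) AND NOT q2)) OR ((q4 AND (q2 AND q0)) AND ((q3 IFF q0) AND (NOT q3 AND q3))) is unsatisfiable on its own:
  q3 = True: simplifies to NOT q4 AND ((q2 AND q4) AND NOT q2).
    q2 = True: the conjunct NOT q2 is False.
    q2 = False: the conjunct q2 is False.
  q3 = False: this becomes (False AND ((q2 AND q4) AND NOT q2)) OR ((q4 AND (q2 AND q0)) AND False) = False.
So the whole conjunction is unsatisfiable.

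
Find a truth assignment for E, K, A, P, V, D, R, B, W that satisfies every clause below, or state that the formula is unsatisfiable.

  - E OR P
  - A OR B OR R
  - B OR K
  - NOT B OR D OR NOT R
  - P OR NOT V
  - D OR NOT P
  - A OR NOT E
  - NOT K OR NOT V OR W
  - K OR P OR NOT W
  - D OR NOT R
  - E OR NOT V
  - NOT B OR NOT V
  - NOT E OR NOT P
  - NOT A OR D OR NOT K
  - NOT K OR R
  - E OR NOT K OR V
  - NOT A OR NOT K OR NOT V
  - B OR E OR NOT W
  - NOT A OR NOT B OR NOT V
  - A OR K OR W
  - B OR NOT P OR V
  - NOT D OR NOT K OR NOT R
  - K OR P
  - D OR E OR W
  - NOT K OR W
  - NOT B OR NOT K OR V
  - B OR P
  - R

Unit clause (R) forces R = True.
In (D OR NOT R) only D is left, so D = True.
In (NOT D OR NOT K OR NOT R) only NOT K is left, so K = False.
In (K OR P) only P is left, so P = True.
In (B OR K) only B is left, so B = True.
In (NOT B OR NOT V) only NOT V is left, so V = False.
In (NOT E OR NOT P) only NOT E is left, so E = False.
Set A = True.
Set W = True.
All clauses satisfied.

E = False; K = False; A = True; P = True; V = False; D = True; R = True; B = True; W = True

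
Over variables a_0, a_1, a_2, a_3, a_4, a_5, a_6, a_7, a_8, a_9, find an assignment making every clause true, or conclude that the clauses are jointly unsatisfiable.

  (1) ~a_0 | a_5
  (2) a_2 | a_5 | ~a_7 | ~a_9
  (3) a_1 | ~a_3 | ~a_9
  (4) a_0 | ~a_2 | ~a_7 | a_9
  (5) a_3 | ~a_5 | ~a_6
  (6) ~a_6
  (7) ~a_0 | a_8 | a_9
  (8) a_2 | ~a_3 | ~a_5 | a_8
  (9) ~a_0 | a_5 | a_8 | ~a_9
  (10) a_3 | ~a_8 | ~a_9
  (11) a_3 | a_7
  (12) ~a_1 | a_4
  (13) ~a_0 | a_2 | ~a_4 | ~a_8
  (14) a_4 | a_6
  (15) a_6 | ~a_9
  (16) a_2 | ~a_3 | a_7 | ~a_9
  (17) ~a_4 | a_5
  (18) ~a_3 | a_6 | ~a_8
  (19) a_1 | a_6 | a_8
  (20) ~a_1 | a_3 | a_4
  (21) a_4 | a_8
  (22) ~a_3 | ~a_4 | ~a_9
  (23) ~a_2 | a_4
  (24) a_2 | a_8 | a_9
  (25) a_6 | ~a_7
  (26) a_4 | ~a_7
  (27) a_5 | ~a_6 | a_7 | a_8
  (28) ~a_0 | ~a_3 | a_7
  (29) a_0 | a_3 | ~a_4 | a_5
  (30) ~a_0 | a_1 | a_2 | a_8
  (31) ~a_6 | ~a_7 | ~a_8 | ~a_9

a_0 = False, a_1 = True, a_2 = True, a_3 = True, a_4 = True, a_5 = True, a_6 = False, a_7 = False, a_8 = False, a_9 = False

Unit clause (~a_6) forces a_6 = False.
In (a_4 | a_6) only a_4 is left, so a_4 = True.
In (a_6 | ~a_9) only ~a_9 is left, so a_9 = False.
In (~a_4 | a_5) only a_5 is left, so a_5 = True.
In (a_6 | ~a_7) only ~a_7 is left, so a_7 = False.
In (a_3 | a_7) only a_3 is left, so a_3 = True.
In (~a_3 | a_6 | ~a_8) only ~a_8 is left, so a_8 = False.
In (a_1 | a_6 | a_8) only a_1 is left, so a_1 = True.
In (a_2 | a_8 | a_9) only a_2 is left, so a_2 = True.
In (~a_0 | ~a_3 | a_7) only ~a_0 is left, so a_0 = False.
All clauses satisfied.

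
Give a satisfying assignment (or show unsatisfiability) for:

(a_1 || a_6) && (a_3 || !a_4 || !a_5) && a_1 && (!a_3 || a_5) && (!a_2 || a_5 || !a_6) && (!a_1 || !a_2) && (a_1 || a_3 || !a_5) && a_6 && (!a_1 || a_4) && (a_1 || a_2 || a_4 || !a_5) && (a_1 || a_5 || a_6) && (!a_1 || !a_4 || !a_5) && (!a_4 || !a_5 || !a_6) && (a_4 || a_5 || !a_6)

Unit clause (a_1) forces a_1 = True.
In (!a_1 || !a_2) only !a_2 is left, so a_2 = False.
Unit clause (a_6) forces a_6 = True.
In (!a_1 || a_4) only a_4 is left, so a_4 = True.
In (!a_1 || !a_4 || !a_5) only !a_5 is left, so a_5 = False.
In (!a_3 || a_5) only !a_3 is left, so a_3 = False.
All clauses satisfied.

a_1 = True; a_2 = False; a_3 = False; a_4 = True; a_5 = False; a_6 = True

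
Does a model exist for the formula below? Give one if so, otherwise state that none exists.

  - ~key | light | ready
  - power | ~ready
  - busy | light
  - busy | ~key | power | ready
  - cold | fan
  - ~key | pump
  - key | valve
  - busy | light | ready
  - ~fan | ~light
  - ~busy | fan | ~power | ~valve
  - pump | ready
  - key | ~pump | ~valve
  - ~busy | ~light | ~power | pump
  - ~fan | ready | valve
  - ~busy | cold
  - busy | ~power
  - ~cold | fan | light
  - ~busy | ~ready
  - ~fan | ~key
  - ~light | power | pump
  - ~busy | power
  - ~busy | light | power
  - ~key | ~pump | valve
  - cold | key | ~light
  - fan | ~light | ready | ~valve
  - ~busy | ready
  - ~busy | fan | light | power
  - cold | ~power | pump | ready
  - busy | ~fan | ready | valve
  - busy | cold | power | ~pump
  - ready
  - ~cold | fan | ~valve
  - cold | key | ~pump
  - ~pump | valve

Case ready = True:
  (power | ~ready) forces power = True.
  (busy | ~power) forces busy = True.
  Clause (~busy | ~ready) is falsified — contradiction.
Case ready = False:
  Clause (ready) is falsified — contradiction.
Both cases fail, so the formula is unsatisfiable.

The formula is unsatisfiable.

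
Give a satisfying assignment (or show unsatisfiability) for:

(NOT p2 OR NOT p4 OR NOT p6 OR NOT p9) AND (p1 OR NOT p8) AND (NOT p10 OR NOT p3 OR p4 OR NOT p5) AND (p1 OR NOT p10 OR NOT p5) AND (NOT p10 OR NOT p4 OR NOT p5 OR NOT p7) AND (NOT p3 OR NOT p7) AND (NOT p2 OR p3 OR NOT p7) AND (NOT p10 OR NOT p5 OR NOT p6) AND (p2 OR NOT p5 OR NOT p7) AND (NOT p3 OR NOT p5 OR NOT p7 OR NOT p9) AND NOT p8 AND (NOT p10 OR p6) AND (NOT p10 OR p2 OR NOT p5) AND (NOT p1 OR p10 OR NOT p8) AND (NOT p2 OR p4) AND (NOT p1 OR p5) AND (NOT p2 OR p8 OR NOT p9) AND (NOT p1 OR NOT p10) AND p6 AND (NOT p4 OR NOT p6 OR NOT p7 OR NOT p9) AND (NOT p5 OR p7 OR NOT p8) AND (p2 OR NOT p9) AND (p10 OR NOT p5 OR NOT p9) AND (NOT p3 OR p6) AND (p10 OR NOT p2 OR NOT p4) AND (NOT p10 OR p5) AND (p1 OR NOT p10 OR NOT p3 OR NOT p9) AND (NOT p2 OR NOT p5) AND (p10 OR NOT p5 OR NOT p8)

p1 = False, p2 = False, p3 = True, p4 = True, p5 = False, p6 = True, p7 = False, p8 = False, p9 = False, p10 = False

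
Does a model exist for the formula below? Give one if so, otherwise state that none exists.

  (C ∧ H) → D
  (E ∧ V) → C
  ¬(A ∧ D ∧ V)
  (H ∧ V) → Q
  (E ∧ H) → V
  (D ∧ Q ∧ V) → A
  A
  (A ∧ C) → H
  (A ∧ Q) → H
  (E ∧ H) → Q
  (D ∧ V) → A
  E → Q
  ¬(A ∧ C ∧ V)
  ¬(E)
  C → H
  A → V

Q=F; V=T; D=F; H=F; E=F; C=F; A=T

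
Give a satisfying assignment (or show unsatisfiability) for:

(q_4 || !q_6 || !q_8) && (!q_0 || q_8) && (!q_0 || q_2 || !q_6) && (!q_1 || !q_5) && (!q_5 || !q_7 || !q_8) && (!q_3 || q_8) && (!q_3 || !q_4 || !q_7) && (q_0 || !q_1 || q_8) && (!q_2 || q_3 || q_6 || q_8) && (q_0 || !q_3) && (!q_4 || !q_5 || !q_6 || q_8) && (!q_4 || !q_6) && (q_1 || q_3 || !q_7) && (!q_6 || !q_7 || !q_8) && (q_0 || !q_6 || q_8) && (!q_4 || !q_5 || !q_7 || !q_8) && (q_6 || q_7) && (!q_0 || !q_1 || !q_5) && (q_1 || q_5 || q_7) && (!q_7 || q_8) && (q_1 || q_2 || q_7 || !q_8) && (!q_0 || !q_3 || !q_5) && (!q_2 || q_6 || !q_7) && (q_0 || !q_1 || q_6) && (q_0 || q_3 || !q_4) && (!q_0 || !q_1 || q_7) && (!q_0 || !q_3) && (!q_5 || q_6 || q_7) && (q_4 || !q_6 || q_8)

q_0: True, q_1: True, q_2: False, q_3: False, q_4: False, q_5: False, q_6: False, q_7: True, q_8: True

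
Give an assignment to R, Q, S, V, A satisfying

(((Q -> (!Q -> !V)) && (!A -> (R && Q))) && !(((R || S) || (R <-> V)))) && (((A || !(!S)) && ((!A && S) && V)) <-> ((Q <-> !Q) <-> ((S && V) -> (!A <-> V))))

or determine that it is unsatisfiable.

R = False; Q = True; S = False; V = True; A = True

  ((Q -> (!Q -> !V)) && (!A -> (R && Q))) && !(((R || S) || (R <-> V))) = True
    (Q -> (!Q -> !V)) && (!A -> (R && Q)) = True
      Q -> (!Q -> !V) = True
        !Q -> !V = True
          !Q = False
          !V = False
      !A -> (R && Q) = True
        !A = False
        R && Q = False
    !(((R || S) || (R <-> V))) = True
      (R || S) || (R <-> V) = False
        R || S = False
        R <-> V = False
  ((A || !(!S)) && ((!A && S) && V)) <-> ((Q <-> !Q) <-> ((S && V) -> (!A <-> V))) = True
    (A || !(!S)) && ((!A && S) && V) = False
      A || !(!S) = True
        !(!S) = False
          !S = True
      (!A && S) && V = False
        !A && S = False
          !A = False
    (Q <-> !Q) <-> ((S && V) -> (!A <-> V)) = False
      Q <-> !Q = False
        !Q = False
      (S && V) -> (!A <-> V) = True
        S && V = False
        !A <-> V = False
          !A = False
Both conjuncts True, so the formula holds.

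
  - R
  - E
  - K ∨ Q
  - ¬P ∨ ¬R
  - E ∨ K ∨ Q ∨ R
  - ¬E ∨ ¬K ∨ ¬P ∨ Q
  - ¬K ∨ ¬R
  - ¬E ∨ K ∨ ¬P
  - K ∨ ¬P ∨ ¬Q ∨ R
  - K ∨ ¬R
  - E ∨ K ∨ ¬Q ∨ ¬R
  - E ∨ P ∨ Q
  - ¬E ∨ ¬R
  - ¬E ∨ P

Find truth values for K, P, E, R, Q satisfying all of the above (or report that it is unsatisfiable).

Case E = True:
  (R) forces R = True.
  Clause (¬E ∨ ¬R) is falsified — contradiction.
Case E = False:
  Clause (E) is falsified — contradiction.
Both cases fail, so the formula is unsatisfiable.

The formula is unsatisfiable.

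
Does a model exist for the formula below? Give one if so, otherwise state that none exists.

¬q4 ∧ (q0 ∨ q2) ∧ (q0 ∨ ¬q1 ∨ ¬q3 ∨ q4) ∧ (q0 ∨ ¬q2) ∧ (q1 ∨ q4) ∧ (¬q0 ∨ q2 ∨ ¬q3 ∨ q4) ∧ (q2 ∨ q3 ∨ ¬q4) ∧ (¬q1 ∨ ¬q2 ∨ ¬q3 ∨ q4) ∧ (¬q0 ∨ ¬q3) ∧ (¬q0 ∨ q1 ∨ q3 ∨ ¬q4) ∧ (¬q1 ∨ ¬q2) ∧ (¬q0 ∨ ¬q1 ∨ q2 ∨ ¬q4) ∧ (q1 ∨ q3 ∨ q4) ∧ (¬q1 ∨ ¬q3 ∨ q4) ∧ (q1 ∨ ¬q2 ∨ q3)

Unit clause (¬q4) forces q4 = False.
In (q1 ∨ q4) only q1 is left, so q1 = True.
In (¬q1 ∨ ¬q2) only ¬q2 is left, so q2 = False.
In (¬q1 ∨ ¬q3 ∨ q4) only ¬q3 is left, so q3 = False.
In (q0 ∨ q2) only q0 is left, so q0 = True.
All clauses satisfied.

q0 = True, q1 = True, q2 = False, q3 = False, q4 = False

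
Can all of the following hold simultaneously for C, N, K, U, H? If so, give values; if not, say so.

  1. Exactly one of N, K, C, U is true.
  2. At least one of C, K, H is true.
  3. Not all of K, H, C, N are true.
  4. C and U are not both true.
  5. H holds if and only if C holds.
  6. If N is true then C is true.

C=F, N=F, K=T, U=F, H=F

  (1) {N, K, C, U}: 1 true — exactly one ✓
  (2) {C, K, H}: 1 true — at least one ✓
  (3) {K, H, C, N}: 1/4 true — not all ✓
  (4) C=F, U=F — not both ✓
  (5) H=F, C=F — same ✓
  (6) N=F ⇒ C: vacuous ✓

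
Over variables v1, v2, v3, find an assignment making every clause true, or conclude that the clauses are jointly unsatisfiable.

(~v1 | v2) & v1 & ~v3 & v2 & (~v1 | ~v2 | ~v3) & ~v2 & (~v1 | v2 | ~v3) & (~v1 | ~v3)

Case v2 = True:
  Clause (~v2) is falsified — contradiction.
Case v2 = False:
  Clause (v2) is falsified — contradiction.
Both cases fail, so the formula is unsatisfiable.

Unsatisfiable — no assignment works.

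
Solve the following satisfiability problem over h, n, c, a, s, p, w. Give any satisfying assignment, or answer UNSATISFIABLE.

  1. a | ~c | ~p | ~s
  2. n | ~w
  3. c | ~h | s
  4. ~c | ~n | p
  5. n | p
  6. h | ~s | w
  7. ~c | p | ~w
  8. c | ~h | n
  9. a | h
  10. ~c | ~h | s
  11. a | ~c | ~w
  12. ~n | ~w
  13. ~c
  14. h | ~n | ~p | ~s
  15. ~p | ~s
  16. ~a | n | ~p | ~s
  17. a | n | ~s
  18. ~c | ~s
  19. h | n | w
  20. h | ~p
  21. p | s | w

Unit clause (~c) forces c = False.
Set h = True.
  then (c | ~h | s) forces s = True.
  then (c | ~h | n) forces n = True.
  then (~n | ~w) forces w = False.
  then (~p | ~s) forces p = False.
Set a = True.
All clauses satisfied.

h=T, n=T, c=F, a=T, s=T, p=F, w=F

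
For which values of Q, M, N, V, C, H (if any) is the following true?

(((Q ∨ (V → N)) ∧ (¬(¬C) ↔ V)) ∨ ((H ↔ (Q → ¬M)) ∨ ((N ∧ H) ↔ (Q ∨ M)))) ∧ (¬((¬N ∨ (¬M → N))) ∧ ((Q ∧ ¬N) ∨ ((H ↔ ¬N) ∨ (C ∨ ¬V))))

The conjunct ¬((¬N ∨ (¬M → N))) is unsatisfiable on its own:
  M=F, N=F: evaluates to False.
  M=F, N=T: evaluates to False.
  M=T, N=F: evaluates to False.
  M=T, N=T: evaluates to False.
So the whole conjunction is unsatisfiable.

Unsatisfiable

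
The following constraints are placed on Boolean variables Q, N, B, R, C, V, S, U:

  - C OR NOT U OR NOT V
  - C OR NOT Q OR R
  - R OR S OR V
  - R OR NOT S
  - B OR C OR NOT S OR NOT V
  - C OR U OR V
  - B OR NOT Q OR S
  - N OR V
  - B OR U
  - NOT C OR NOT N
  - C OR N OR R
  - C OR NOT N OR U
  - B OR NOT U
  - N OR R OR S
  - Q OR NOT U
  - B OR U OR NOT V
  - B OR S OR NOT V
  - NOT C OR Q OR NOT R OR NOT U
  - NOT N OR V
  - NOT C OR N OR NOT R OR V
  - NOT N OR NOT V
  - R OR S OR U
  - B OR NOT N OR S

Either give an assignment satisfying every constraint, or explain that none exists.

Q: True, N: False, B: True, R: True, C: False, V: True, S: True, U: False

Set Q = True.
Try N = True:
  (NOT C OR NOT N) forces C = False.
  (C OR NOT Q OR R) forces R = True.
  (C OR NOT N OR U) forces U = True.
  (C OR NOT U OR NOT V) forces V = False.
  clause (NOT N OR V) is falsified — backtrack.
So N = False.
  then (N OR V) forces V = True.
Try B = False:
  (B OR NOT Q OR S) forces S = True.
  (R OR NOT S) forces R = True.
  (B OR C OR NOT S OR NOT V) forces C = True.
  (B OR U) forces U = True.
  clause (B OR NOT U) is falsified — backtrack.
So B = True.
Set R = True.
Set C = False.
  then (C OR NOT U OR NOT V) forces U = False.
Set S = True.
All clauses satisfied.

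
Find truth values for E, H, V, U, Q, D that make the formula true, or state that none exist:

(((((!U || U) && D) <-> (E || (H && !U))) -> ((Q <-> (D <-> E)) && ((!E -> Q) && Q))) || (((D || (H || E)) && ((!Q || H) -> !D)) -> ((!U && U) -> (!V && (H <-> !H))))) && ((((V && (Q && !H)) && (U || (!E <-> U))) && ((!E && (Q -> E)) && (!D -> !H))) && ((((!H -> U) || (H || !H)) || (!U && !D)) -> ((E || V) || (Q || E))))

Case H = True: the conjunct !H is False.
Case H = False: the formula simplifies to (((((!U || U) && D) <-> E) -> ((Q <-> (D <-> E)) && ((!E -> Q) && Q))) || (((D || E) && (!Q -> !D)) -> !((!U && U)))) && ((((V && Q) && (U || (!E <-> U))) && (!E && (Q -> E))) && ((E || V) || (Q || E))).
  Q = True: simplifies to (((((!U || U) && D) <-> E) -> (D <-> E)) || ((D || E) -> !((!U && U)))) && ((V && (U || (!E <-> U))) && (!E && E)).
    E = True: the conjunct !E is False.
    E = False: the conjunct E is False.
  Q = False: the conjunct Q is False.
Both cases fail — unsatisfiable.

No satisfying assignment exists.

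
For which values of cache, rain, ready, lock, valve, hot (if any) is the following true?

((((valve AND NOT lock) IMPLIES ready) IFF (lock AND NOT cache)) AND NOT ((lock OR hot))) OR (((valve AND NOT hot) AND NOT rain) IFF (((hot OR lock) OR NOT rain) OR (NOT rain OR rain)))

cache = False; rain = False; ready = False; lock = True; valve = True; hot = False

  ((((valve AND NOT lock) IMPLIES ready) IFF (lock AND NOT cache)) AND NOT ((lock OR hot))) OR (((valve AND NOT hot) AND NOT rain) IFF (((hot OR lock) OR NOT rain) OR (NOT rain OR rain))) = True
    (((valve AND NOT lock) IMPLIES ready) IFF (lock AND NOT cache)) AND NOT ((lock OR hot)) = False
      ((valve AND NOT lock) IMPLIES ready) IFF (lock AND NOT cache) = True
        (valve AND NOT lock) IMPLIES ready = True
          valve AND NOT lock = False
            NOT lock = False
        lock AND NOT cache = True
          NOT cache = True
      NOT ((lock OR hot)) = False
        lock OR hot = True
    ((valve AND NOT hot) AND NOT rain) IFF (((hot OR lock) OR NOT rain) OR (NOT rain OR rain)) = True
      (valve AND NOT hot) AND NOT rain = True
        valve AND NOT hot = True
          NOT hot = True
        NOT rain = True
      ((hot OR lock) OR NOT rain) OR (NOT rain OR rain) = True
        (hot OR lock) OR NOT rain = True
          hot OR lock = True
          NOT rain = True
        NOT rain OR rain = True
          NOT rain = True
The formula evaluates to True.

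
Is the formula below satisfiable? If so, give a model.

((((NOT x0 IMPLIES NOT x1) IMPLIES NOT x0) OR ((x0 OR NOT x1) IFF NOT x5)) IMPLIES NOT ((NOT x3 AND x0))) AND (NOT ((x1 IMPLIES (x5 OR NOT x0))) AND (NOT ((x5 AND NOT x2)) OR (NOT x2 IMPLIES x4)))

x0: True, x1: True, x2: False, x3: True, x4: True, x5: False

  (((NOT x0 IMPLIES NOT x1) IMPLIES NOT x0) OR ((x0 OR NOT x1) IFF NOT x5)) IMPLIES NOT ((NOT x3 AND x0)) = True
    ((NOT x0 IMPLIES NOT x1) IMPLIES NOT x0) OR ((x0 OR NOT x1) IFF NOT x5) = True
      (NOT x0 IMPLIES NOT x1) IMPLIES NOT x0 = False
        NOT x0 IMPLIES NOT x1 = True
          NOT x0 = False
          NOT x1 = False
        NOT x0 = False
      (x0 OR NOT x1) IFF NOT x5 = True
        x0 OR NOT x1 = True
          NOT x1 = False
        NOT x5 = True
    NOT ((NOT x3 AND x0)) = True
      NOT x3 AND x0 = False
        NOT x3 = False
  NOT ((x1 IMPLIES (x5 OR NOT x0))) AND (NOT ((x5 AND NOT x2)) OR (NOT x2 IMPLIES x4)) = True
    NOT ((x1 IMPLIES (x5 OR NOT x0))) = True
      x1 IMPLIES (x5 OR NOT x0) = False
        x5 OR NOT x0 = False
          NOT x0 = False
    NOT ((x5 AND NOT x2)) OR (NOT x2 IMPLIES x4) = True
      NOT ((x5 AND NOT x2)) = True
        x5 AND NOT x2 = False
          NOT x2 = True
      NOT x2 IMPLIES x4 = True
        NOT x2 = True
Both conjuncts True, so the formula holds.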